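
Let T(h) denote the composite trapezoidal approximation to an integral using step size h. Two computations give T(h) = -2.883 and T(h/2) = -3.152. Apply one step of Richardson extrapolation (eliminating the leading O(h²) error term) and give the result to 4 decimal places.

-3.2417

R = (4·T(h/2) − T(h)) / 3 = (4·(-3.152) − (-2.883))/3 = (-9.725)/3 = -3.2417.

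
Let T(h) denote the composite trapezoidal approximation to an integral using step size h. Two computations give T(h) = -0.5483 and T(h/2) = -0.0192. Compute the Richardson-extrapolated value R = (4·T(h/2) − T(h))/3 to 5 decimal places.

R = (4·T(h/2) − T(h)) / 3 = (4·(-0.0192) − (-0.5483))/3 = (0.4715)/3 = 0.15717.

0.15717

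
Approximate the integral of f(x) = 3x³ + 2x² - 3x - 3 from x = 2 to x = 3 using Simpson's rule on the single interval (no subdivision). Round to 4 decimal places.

S = (b−a)/6 · [f(2) + 4f(2.5) + f(3)] = 0.166667·[23 + 4·48.875 + 87] = 50.9167.

50.9167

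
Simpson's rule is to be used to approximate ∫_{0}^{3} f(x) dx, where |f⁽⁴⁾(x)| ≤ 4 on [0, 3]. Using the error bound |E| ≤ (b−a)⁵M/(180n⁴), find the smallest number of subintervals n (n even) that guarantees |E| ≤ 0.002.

8

Need 972/(180n⁴) ≤ 0.002.
n⁴ ≥ 972/(180·0.002) = 2700 ⇒ n ≥ 7.2084, so the smallest even n is 8. (n must be even for Simpson's rule.)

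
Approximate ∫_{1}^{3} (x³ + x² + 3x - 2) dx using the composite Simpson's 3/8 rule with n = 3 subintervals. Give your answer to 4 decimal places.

36.6667

h = (3 − 1)/3 = 0.666667.
Nodes x₀,…,x₃ = 1, 1.666667, 2.333333, 3.
f(x) = x³ + x² + 3x - 2: f₀=3, f₁=10.407407, f₂=23.148148, f₃=43.
(3h/8)·[f₀ + 3f₁ + 3f₂ + f₃] = 0.25·(146.666667) = 36.6667.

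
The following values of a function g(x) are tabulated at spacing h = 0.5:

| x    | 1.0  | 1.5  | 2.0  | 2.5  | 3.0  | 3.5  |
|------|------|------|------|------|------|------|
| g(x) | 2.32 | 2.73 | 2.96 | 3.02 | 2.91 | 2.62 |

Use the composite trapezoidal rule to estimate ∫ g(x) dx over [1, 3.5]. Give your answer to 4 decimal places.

7.0450

h = 0.5, n = 5.
(h/2)·[y₀ + 2y₁ + 2y₂ + 2y₃ + 2y₄ + y₅] = 0.25·(28.18) = 7.0450.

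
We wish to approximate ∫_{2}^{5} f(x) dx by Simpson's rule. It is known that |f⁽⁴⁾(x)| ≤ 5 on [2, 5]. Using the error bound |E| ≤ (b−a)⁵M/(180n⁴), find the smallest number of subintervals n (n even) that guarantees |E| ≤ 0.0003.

Need 1215/(180n⁴) ≤ 0.0003.
n⁴ ≥ 1215/(180·0.0003) = 22500 ⇒ n ≥ 12.2474, so the smallest even n is 14. (n must be even for Simpson's rule.)

14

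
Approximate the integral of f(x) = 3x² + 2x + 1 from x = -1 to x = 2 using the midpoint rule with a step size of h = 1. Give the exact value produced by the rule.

14.25

h = (2 − (-1))/3 = 1.
Midpoints m₁,…,m₃ = -0.5, 0.5, 1.5.
f(m₁)=0.75, f(m₂)=2.75, f(m₃)=10.75.
h·[f(m₁) + f(m₂) + f(m₃)] = 1·(14.25) = 14.25.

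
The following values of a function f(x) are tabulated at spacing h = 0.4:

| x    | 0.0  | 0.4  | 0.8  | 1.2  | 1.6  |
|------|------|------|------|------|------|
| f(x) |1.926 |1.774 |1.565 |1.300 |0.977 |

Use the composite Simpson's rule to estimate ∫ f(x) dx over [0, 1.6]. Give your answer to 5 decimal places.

2.44387

h = 0.4, n = 4.
(h/3)·[y₀ + 4y₁ + 2y₂ + 4y₃ + y₄] = 0.133333·(18.329) = 2.44387.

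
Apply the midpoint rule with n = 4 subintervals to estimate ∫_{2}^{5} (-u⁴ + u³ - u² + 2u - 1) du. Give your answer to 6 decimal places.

-477.744873

h = (5 − 2)/4 = 0.75.
Midpoints m₁,…,m₄ = 2.375, 3.125, 3.875, 4.625.
f(m₁)=-20.310791015625, f(m₂)=-69.365478515625, f(m₃)=-175.549072265625, f(m₄)=-371.767822265625.
h·[f(m₁) + f(m₂) + f(m₃) + f(m₄)] = 0.75·(-636.9931640625) = -477.744873.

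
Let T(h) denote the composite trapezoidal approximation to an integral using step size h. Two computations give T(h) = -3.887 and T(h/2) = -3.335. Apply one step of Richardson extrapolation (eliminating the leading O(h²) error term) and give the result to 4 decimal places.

R = (4·T(h/2) − T(h)) / 3 = (4·(-3.335) − (-3.887))/3 = (-9.453)/3 = -3.1510.

-3.1510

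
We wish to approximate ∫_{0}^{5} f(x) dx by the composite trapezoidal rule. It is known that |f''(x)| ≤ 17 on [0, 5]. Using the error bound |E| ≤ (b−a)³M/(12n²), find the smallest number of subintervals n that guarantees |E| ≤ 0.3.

Need 2125/(12n²) ≤ 0.3.
n² ≥ 2125/(12·0.3) = 590.278 ⇒ n ≥ 24.2956, so the smallest n is 25.

25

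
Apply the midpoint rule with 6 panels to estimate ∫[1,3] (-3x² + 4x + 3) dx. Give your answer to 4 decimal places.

-3.9444

h = (3 − 1)/6 = 0.333333.
Midpoints m₁,…,m₆ = 1.166667, 1.5, 1.833333, 2.166667, 2.5, 2.833333.
f(m₁)=3.583333, f(m₂)=2.25, f(m₃)=0.25, f(m₄)=-2.416667, f(m₅)=-5.75, f(m₆)=-9.75.
h·[f(m₁) + f(m₂) + f(m₃) + f(m₄) + f(m₅) + f(m₆)] = 0.333333·(-11.833333) = -3.9444.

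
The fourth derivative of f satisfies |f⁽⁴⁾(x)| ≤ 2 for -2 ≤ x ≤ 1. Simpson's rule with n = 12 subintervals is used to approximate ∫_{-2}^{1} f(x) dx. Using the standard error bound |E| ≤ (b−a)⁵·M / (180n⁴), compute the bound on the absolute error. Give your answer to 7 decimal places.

0.0001302

|E| ≤ (3)⁵·2 / (180·12⁴) = 486/3732480 = 0.0001302.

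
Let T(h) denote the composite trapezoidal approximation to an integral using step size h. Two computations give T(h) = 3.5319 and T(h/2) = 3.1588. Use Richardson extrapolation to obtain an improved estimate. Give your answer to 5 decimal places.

3.03443

R = (4·T(h/2) − T(h)) / 3 = (4·3.1588 − 3.5319)/3 = (9.1033)/3 = 3.03443.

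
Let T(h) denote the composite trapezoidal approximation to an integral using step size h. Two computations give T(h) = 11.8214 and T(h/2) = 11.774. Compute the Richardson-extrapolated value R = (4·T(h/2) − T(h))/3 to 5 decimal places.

R = (4·T(h/2) − T(h)) / 3 = (4·11.774 − 11.8214)/3 = (35.2746)/3 = 11.75820.

11.75820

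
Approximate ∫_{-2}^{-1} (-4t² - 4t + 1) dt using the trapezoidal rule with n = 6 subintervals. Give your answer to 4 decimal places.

-2.3519

h = (-1 − (-2))/6 = 0.166667.
Nodes t₀,…,t₆ = -2, -1.833333, -1.666667, -1.5, -1.333333, -1.166667, -1.
f(t) = -4t² - 4t + 1: f₀=-7, f₁=-5.111111, f₂=-3.444444, f₃=-2, f₄=-0.777778, f₅=0.222222, f₆=1.
(h/2)·[f₀ + 2f₁ + 2f₂ + 2f₃ + 2f₄ + 2f₅ + f₆] = 0.083333·(-28.222222) = -2.3519.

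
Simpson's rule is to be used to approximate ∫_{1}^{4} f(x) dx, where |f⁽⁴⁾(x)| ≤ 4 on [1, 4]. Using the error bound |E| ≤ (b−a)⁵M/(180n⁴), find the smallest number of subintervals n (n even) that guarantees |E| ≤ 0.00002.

24

Need 972/(180n⁴) ≤ 0.00002.
n⁴ ≥ 972/(180·0.00002) = 270000 ⇒ n ≥ 22.7951, so the smallest even n is 24. (n must be even for Simpson's rule.)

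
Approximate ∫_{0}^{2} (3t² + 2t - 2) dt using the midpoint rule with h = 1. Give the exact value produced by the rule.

h = (2 − 0)/2 = 1.
Midpoints m₁,…,m₂ = 0.5, 1.5.
f(m₁)=-0.25, f(m₂)=7.75.
h·[f(m₁) + f(m₂)] = 1·(7.5) = 7.5.

7.5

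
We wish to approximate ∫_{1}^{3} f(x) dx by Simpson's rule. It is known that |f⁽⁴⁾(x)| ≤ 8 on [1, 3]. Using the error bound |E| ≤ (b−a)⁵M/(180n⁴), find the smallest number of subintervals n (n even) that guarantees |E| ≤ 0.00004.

Need 256/(180n⁴) ≤ 0.00004.
n⁴ ≥ 256/(180·0.00004) = 35555.6 ⇒ n ≥ 13.7318, so the smallest even n is 14. (n must be even for Simpson's rule.)

14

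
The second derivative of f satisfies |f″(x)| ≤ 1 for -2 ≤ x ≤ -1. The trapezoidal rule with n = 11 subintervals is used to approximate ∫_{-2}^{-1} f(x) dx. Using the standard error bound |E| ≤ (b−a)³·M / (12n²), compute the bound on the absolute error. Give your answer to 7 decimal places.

0.0006887

|E| ≤ (1)³·1 / (12·11²) = 1/1452 = 0.0006887.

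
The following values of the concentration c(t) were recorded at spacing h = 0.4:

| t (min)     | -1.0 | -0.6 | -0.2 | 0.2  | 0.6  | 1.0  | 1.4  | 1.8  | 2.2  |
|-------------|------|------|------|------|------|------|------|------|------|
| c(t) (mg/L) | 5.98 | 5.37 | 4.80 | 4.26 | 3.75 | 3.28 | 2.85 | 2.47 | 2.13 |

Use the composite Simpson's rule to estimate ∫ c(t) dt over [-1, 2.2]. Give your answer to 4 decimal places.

12.3240

h = 0.4, n = 8.
(h/3)·[y₀ + 4y₁ + 2y₂ + 4y₃ + 2y₄ + 4y₅ + 2y₆ + 4y₇ + y₈] = 0.133333·(92.43) = 12.3240.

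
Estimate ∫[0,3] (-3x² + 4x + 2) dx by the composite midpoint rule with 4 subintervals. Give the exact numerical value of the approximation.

-2.578125

h = (3 − 0)/4 = 0.75.
Midpoints m₁,…,m₄ = 0.375, 1.125, 1.875, 2.625.
f(m₁)=3.078125, f(m₂)=2.703125, f(m₃)=-1.046875, f(m₄)=-8.171875.
h·[f(m₁) + f(m₂) + f(m₃) + f(m₄)] = 0.75·(-3.4375) = -2.578125.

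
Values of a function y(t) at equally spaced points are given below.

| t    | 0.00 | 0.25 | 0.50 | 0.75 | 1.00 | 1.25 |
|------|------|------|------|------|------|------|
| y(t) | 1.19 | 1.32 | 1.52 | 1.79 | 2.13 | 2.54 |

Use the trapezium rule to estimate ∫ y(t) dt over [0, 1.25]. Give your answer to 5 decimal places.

h = 0.25, n = 5.
(h/2)·[y₀ + 2y₁ + 2y₂ + 2y₃ + 2y₄ + y₅] = 0.125·(17.25) = 2.15625.

2.15625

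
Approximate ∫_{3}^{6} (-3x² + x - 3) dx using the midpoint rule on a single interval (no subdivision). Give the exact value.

-177.75

M = (b−a)·f(4.5) = 3·(-59.25) = -177.75.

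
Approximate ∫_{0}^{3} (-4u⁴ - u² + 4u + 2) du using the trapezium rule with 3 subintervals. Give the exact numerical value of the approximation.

h = (3 − 0)/3 = 1.
Nodes u₀,…,u₃ = 0, 1, 2, 3.
f(u) = -4u⁴ - u² + 4u + 2: f₀=2, f₁=1, f₂=-58, f₃=-319.
(h/2)·[f₀ + 2f₁ + 2f₂ + f₃] = 0.5·(-431) = -215.5.

-215.5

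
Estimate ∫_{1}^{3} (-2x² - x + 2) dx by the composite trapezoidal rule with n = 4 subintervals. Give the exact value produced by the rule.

h = (3 − 1)/4 = 0.5.
Nodes x₀,…,x₄ = 1, 1.5, 2, 2.5, 3.
f(x) = -2x² - x + 2: f₀=-1, f₁=-4, f₂=-8, f₃=-13, f₄=-19.
(h/2)·[f₀ + 2f₁ + 2f₂ + 2f₃ + f₄] = 0.25·(-70) = -17.5.

-17.5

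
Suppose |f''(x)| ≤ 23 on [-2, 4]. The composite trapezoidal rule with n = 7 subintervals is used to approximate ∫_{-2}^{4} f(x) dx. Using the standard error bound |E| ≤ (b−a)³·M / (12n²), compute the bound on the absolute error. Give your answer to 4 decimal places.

8.4490

|E| ≤ (6)³·23 / (12·7²) = 4968/588 = 8.4490.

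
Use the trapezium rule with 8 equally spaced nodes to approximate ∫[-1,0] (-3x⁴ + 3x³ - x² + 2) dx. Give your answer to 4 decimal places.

0.2776

h = (0 − (-1))/7 = 0.142857.
Nodes x₀,…,x₇ = -1, -0.857143, -0.714286, -0.571429, -0.428571, -0.285714, -0.142857, 0.
f(x) = -3x⁴ + 3x³ - x² + 2: f₀=-5, f₁=-2.243232, f₂=-0.384423, f₃=0.793836, f₄=1.478967, f₅=1.828405, f₆=1.969596, f₇=2.
(h/2)·[f₀ + 2f₁ + 2f₂ + 2f₃ + 2f₄ + 2f₅ + 2f₆ + f₇] = 0.071429·(3.886297) = 0.2776.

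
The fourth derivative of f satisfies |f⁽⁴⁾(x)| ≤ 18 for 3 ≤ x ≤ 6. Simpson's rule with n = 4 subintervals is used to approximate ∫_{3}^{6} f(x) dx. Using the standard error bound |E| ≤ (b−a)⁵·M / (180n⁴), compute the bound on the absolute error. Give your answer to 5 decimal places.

0.09492

|E| ≤ (3)⁵·18 / (180·4⁴) = 4374/46080 = 0.09492.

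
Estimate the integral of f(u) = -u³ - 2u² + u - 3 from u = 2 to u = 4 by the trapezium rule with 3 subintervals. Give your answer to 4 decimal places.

h = (4 − 2)/3 = 0.666667.
Nodes u₀,…,u₃ = 2, 2.666667, 3.333333, 4.
f(u) = -u³ - 2u² + u - 3: f₀=-17, f₁=-33.518519, f₂=-58.925926, f₃=-95.
(h/2)·[f₀ + 2f₁ + 2f₂ + f₃] = 0.333333·(-296.888889) = -98.9630.

-98.9630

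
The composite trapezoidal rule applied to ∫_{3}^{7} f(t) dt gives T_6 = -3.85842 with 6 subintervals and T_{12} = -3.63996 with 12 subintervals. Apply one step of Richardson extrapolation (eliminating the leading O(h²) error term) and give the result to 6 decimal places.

-3.567140

R = (4·T_{12} − T_6) / 3 = (4·(-3.63996) − (-3.85842))/3 = (-10.70142)/3 = -3.567140.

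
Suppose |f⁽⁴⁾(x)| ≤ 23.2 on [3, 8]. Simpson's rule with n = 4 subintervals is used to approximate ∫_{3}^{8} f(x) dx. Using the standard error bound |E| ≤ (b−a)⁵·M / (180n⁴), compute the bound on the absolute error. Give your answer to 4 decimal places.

1.5734

|E| ≤ (5)⁵·23.2 / (180·4⁴) = 72500/46080 = 1.5734.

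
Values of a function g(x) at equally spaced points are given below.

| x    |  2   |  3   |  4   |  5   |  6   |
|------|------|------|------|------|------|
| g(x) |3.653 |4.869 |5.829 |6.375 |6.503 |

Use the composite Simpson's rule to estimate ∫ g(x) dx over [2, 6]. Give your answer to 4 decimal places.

22.2633

h = 1, n = 4.
(h/3)·[y₀ + 4y₁ + 2y₂ + 4y₃ + y₄] = 0.333333·(66.790) = 22.2633.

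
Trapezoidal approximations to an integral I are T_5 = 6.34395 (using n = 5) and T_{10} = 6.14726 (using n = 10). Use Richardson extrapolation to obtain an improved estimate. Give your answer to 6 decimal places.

R = (4·T_{10} − T_5) / 3 = (4·6.14726 − 6.34395)/3 = (18.24509)/3 = 6.081697.

6.081697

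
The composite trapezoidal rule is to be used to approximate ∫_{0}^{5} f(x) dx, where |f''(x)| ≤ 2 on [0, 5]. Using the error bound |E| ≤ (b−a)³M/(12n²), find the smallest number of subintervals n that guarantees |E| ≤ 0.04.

23

Need 250/(12n²) ≤ 0.04.
n² ≥ 250/(12·0.04) = 520.833 ⇒ n ≥ 22.8218, so the smallest n is 23.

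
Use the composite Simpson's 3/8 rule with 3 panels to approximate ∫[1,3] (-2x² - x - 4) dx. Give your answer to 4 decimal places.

h = (3 − 1)/3 = 0.666667.
Nodes x₀,…,x₃ = 1, 1.666667, 2.333333, 3.
f(x) = -2x² - x - 4: f₀=-7, f₁=-11.222222, f₂=-17.222222, f₃=-25.
(3h/8)·[f₀ + 3f₁ + 3f₂ + f₃] = 0.25·(-117.333333) = -29.3333.

-29.3333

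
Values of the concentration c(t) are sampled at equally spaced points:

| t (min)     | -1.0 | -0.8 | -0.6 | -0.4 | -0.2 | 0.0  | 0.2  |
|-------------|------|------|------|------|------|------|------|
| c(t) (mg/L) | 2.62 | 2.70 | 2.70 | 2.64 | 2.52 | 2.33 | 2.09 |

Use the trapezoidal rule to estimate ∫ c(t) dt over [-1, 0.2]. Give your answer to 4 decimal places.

3.0490

h = 0.2, n = 6.
(h/2)·[y₀ + 2y₁ + 2y₂ + 2y₃ + 2y₄ + 2y₅ + y₆] = 0.1·(30.49) = 3.0490.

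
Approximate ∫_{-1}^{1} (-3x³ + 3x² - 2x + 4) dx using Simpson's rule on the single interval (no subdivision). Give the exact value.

10

S = (b−a)/6 · [f(-1) + 4f(0) + f(1)] = 0.333333·[12 + 4·4 + 2] = 10.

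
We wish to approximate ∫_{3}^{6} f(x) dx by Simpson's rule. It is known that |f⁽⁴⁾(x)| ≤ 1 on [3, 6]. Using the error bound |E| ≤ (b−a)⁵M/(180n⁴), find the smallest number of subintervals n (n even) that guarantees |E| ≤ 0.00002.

Need 243/(180n⁴) ≤ 0.00002.
n⁴ ≥ 243/(180·0.00002) = 67500 ⇒ n ≥ 16.1185, so the smallest even n is 18. (n must be even for Simpson's rule.)

18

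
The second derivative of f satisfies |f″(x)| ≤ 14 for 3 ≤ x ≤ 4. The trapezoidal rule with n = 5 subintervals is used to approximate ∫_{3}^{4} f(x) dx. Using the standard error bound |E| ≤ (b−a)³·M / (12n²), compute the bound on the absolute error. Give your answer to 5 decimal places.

|E| ≤ (1)³·14 / (12·5²) = 14/300 = 0.04667.

0.04667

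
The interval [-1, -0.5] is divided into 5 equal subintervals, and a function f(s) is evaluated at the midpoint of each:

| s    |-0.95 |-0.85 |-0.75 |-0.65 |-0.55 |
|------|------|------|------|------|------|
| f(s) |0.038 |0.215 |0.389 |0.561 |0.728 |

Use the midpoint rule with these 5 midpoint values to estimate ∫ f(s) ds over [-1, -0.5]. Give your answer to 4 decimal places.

h = 0.1, n = 5.
h·[y(m₁) + y(m₂) + y(m₃) + y(m₄) + y(m₅)] = 0.1·(1.931) = 0.1931.

0.1931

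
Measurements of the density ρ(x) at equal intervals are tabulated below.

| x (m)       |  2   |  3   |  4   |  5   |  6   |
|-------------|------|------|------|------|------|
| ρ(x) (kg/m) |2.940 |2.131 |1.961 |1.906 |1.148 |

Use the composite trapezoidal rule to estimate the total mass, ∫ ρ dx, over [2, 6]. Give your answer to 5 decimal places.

8.04200

h = 1, n = 4.
(h/2)·[y₀ + 2y₁ + 2y₂ + 2y₃ + y₄] = 0.5·(16.084) = 8.04200.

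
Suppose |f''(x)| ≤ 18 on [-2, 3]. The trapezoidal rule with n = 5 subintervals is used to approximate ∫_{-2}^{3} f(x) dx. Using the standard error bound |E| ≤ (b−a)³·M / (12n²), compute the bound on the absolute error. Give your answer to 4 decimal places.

|E| ≤ (5)³·18 / (12·5²) = 2250/300 = 7.5000.

7.5000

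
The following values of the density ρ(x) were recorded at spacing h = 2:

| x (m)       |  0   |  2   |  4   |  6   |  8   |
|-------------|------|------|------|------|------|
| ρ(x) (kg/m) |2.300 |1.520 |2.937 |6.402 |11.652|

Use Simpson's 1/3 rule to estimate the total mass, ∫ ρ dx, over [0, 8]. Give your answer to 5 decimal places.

34.34267

h = 2, n = 4.
(h/3)·[y₀ + 4y₁ + 2y₂ + 4y₃ + y₄] = 0.666667·(51.514) = 34.34267.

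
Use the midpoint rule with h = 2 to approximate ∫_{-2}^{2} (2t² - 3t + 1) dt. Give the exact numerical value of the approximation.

12

h = (2 − (-2))/2 = 2.
Midpoints m₁,…,m₂ = -1, 1.
f(m₁)=6, f(m₂)=0.
h·[f(m₁) + f(m₂)] = 2·(6) = 12.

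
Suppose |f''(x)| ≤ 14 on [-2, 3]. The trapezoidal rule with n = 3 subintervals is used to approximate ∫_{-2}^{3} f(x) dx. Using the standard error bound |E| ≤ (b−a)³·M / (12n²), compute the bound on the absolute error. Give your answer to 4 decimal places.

16.2037

|E| ≤ (5)³·14 / (12·3²) = 1750/108 = 16.2037.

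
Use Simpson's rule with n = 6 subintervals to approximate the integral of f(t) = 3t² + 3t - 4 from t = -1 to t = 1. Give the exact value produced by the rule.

h = (1 − (-1))/6 = 0.333333.
Nodes t₀,…,t₆ = -1, -0.666667, -0.333333, 0, 0.333333, 0.666667, 1.
f(t) = 3t² + 3t - 4: f₀=-4, f₁=-4.666667, f₂=-4.666667, f₃=-4, f₄=-2.666667, f₅=-0.666667, f₆=2.
(h/3)·[f₀ + 4f₁ + 2f₂ + 4f₃ + 2f₄ + 4f₅ + f₆] = 0.111111·(-54) = -6.

-6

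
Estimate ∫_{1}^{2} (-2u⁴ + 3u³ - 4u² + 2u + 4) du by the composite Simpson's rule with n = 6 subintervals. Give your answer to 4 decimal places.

-3.4835

h = (2 − 1)/6 = 0.166667.
Nodes u₀,…,u₆ = 1, 1.166667, 1.333333, 1.5, 1.666667, 1.833333, 2.
f(u) = -2u⁴ + 3u³ - 4u² + 2u + 4: f₀=3, f₁=1.947531, f₂=0.345679, f₃=-2, f₄=-5.320988, f₅=-9.885802, f₆=-16.
(h/3)·[f₀ + 4f₁ + 2f₂ + 4f₃ + 2f₄ + 4f₅ + f₆] = 0.055556·(-62.703704) = -3.4835.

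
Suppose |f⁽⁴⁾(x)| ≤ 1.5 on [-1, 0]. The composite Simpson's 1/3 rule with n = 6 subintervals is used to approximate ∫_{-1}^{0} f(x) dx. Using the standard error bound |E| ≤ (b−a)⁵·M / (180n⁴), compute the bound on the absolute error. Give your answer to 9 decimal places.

0.000006430

|E| ≤ (1)⁵·1.5 / (180·6⁴) = 1.5/233280 = 0.000006430.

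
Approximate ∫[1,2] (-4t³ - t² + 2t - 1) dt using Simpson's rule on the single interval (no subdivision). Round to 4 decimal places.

S = (b−a)/6 · [f(1) + 4f(1.5) + f(2)] = 0.166667·[(-4) + 4·(-13.75) + (-33)] = -15.3333.

-15.3333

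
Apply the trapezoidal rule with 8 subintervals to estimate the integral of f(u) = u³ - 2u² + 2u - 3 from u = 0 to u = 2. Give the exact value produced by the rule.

h = (2 − 0)/8 = 0.25.
Nodes u₀,…,u₈ = 0, 0.25, 0.5, 0.75, 1, 1.25, 1.5, 1.75, 2.
f(u) = u³ - 2u² + 2u - 3: f₀=-3, f₁=-2.609375, f₂=-2.375, f₃=-2.203125, f₄=-2, f₅=-1.671875, f₆=-1.125, f₇=-0.265625, f₈=1.
(h/2)·[f₀ + 2f₁ + 2f₂ + 2f₃ + 2f₄ + 2f₅ + 2f₆ + 2f₇ + f₈] = 0.125·(-26.5) = -3.3125.

-3.3125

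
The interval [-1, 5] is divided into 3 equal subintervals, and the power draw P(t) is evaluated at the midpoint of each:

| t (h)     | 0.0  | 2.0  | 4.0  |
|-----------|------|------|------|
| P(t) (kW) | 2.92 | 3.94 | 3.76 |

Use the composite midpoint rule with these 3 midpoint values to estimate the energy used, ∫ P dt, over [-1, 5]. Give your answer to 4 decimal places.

h = 2, n = 3.
h·[y(m₁) + y(m₂) + y(m₃)] = 2·(10.62) = 21.2400.

21.2400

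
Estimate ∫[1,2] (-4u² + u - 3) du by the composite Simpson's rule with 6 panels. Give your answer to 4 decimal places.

h = (2 − 1)/6 = 0.166667.
Nodes u₀,…,u₆ = 1, 1.166667, 1.333333, 1.5, 1.666667, 1.833333, 2.
f(u) = -4u² + u - 3: f₀=-6, f₁=-7.277778, f₂=-8.777778, f₃=-10.5, f₄=-12.444444, f₅=-14.611111, f₆=-17.
(h/3)·[f₀ + 4f₁ + 2f₂ + 4f₃ + 2f₄ + 4f₅ + f₆] = 0.055556·(-195) = -10.8333.

-10.8333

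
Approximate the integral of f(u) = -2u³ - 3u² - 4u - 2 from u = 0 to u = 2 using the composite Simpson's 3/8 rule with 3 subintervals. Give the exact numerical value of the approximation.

h = (2 − 0)/3 = 0.666667.
Nodes u₀,…,u₃ = 0, 0.666667, 1.333333, 2.
f(u) = -2u³ - 3u² - 4u - 2: f₀=-2, f₁=-6.592593, f₂=-17.407407, f₃=-38.
(3h/8)·[f₀ + 3f₁ + 3f₂ + f₃] = 0.25·(-112) = -28.

-28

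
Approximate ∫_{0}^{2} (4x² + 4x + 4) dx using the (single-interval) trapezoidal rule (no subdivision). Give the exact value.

T = (b−a)/2 · [f(0) + f(2)] = 1·[4 + 28] = 32.

32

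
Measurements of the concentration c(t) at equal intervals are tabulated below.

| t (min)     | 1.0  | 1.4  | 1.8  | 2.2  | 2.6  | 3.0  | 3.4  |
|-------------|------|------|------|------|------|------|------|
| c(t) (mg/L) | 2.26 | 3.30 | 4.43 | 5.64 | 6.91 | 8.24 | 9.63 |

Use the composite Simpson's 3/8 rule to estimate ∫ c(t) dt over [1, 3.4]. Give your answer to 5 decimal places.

13.77150

h = 0.4, n = 6.
(3h/8)·[y₀ + 3y₁ + 3y₂ + 2y₃ + 3y₄ + 3y₅ + y₆] = 0.15·(91.81) = 13.77150.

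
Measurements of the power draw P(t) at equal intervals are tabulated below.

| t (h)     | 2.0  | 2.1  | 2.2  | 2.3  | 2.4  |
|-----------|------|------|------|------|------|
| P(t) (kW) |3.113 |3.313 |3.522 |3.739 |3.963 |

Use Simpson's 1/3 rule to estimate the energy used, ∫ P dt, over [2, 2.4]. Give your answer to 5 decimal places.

1.41093

h = 0.1, n = 4.
(h/3)·[y₀ + 4y₁ + 2y₂ + 4y₃ + y₄] = 0.033333·(42.328) = 1.41093.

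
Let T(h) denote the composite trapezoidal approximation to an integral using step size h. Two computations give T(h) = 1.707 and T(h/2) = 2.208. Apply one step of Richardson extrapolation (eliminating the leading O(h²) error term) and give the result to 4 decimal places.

2.3750

R = (4·T(h/2) − T(h)) / 3 = (4·2.208 − 1.707)/3 = (7.125)/3 = 2.3750.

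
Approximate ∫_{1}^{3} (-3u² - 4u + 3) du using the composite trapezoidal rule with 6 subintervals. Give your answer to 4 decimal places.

h = (3 − 1)/6 = 0.333333.
Nodes u₀,…,u₆ = 1, 1.333333, 1.666667, 2, 2.333333, 2.666667, 3.
f(u) = -3u² - 4u + 3: f₀=-4, f₁=-7.666667, f₂=-12, f₃=-17, f₄=-22.666667, f₅=-29, f₆=-36.
(h/2)·[f₀ + 2f₁ + 2f₂ + 2f₃ + 2f₄ + 2f₅ + f₆] = 0.166667·(-216.666667) = -36.1111.

-36.1111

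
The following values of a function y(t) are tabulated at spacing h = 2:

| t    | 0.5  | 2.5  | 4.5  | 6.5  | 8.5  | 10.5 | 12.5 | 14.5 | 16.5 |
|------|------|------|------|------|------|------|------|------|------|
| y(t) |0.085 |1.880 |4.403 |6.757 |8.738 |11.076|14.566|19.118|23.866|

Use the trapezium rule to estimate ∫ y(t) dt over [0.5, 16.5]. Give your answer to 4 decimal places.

h = 2, n = 8.
(h/2)·[y₀ + 2y₁ + 2y₂ + 2y₃ + 2y₄ + 2y₅ + 2y₆ + 2y₇ + y₈] = 1·(157.027) = 157.0270.

157.0270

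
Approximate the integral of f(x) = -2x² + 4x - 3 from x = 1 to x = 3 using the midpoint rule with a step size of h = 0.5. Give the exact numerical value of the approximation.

h = (3 − 1)/4 = 0.5.
Midpoints m₁,…,m₄ = 1.25, 1.75, 2.25, 2.75.
f(m₁)=-1.125, f(m₂)=-2.125, f(m₃)=-4.125, f(m₄)=-7.125.
h·[f(m₁) + f(m₂) + f(m₃) + f(m₄)] = 0.5·(-14.5) = -7.25.

-7.25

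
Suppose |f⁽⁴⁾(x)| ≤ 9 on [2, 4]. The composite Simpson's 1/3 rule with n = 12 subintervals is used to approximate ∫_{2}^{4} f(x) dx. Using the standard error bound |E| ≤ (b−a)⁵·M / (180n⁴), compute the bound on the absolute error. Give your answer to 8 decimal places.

|E| ≤ (2)⁵·9 / (180·12⁴) = 288/3732480 = 0.00007716.

0.00007716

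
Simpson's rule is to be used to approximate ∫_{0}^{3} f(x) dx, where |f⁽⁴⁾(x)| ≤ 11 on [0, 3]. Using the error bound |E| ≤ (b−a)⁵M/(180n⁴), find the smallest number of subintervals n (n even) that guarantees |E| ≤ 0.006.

8

Need 2673/(180n⁴) ≤ 0.006.
n⁴ ≥ 2673/(180·0.006) = 2475 ⇒ n ≥ 7.0533, so the smallest even n is 8. (n must be even for Simpson's rule.)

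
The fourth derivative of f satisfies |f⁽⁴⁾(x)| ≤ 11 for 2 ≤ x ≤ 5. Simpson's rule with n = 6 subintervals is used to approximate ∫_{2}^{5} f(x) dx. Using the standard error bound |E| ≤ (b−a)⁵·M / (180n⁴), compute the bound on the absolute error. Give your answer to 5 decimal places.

0.01146

|E| ≤ (3)⁵·11 / (180·6⁴) = 2673/233280 = 0.01146.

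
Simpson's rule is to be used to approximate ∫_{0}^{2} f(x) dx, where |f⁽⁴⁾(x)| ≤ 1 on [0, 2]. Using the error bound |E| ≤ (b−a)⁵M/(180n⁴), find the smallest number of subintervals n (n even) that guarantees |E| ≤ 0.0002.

6

Need 32/(180n⁴) ≤ 0.0002.
n⁴ ≥ 32/(180·0.0002) = 888.889 ⇒ n ≥ 5.4602, so the smallest even n is 6. (n must be even for Simpson's rule.)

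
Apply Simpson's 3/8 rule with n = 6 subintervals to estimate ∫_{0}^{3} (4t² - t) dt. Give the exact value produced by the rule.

h = (3 − 0)/6 = 0.5.
Nodes t₀,…,t₆ = 0, 0.5, 1, 1.5, 2, 2.5, 3.
f(t) = 4t² - t: f₀=0, f₁=0.5, f₂=3, f₃=7.5, f₄=14, f₅=22.5, f₆=33.
(3h/8)·[f₀ + 3f₁ + 3f₂ + 2f₃ + 3f₄ + 3f₅ + f₆] = 0.1875·(168) = 31.5.

31.5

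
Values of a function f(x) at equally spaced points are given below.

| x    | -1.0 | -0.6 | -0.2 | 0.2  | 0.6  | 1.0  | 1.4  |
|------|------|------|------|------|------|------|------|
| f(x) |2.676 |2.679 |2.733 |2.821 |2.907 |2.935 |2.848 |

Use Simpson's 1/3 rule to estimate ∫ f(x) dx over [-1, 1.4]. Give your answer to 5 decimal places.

6.73920

h = 0.4, n = 6.
(h/3)·[y₀ + 4y₁ + 2y₂ + 4y₃ + 2y₄ + 4y₅ + y₆] = 0.133333·(50.544) = 6.73920.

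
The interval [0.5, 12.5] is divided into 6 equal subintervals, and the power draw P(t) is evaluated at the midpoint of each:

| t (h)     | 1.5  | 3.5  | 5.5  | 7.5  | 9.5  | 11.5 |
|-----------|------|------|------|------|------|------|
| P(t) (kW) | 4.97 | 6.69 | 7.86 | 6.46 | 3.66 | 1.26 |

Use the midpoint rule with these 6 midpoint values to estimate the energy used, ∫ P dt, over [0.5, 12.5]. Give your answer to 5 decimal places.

61.80000

h = 2, n = 6.
h·[y(m₁) + y(m₂) + y(m₃) + y(m₄) + y(m₅) + y(m₆)] = 2·(30.90) = 61.80000.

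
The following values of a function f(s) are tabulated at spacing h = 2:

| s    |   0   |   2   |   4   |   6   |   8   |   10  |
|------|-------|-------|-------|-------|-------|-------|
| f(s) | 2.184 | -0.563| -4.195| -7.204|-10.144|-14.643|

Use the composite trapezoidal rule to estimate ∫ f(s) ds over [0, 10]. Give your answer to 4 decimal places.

h = 2, n = 5.
(h/2)·[y₀ + 2y₁ + 2y₂ + 2y₃ + 2y₄ + y₅] = 1·(-56.671) = -56.6710.

-56.6710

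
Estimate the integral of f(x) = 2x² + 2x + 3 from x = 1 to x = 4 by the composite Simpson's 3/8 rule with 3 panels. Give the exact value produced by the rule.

66

h = (4 − 1)/3 = 1.
Nodes x₀,…,x₃ = 1, 2, 3, 4.
f(x) = 2x² + 2x + 3: f₀=7, f₁=15, f₂=27, f₃=43.
(3h/8)·[f₀ + 3f₁ + 3f₂ + f₃] = 0.375·(176) = 66.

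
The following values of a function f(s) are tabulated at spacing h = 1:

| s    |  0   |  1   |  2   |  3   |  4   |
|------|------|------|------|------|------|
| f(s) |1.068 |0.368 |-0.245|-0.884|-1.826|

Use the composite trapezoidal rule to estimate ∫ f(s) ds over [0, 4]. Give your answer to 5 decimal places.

h = 1, n = 4.
(h/2)·[y₀ + 2y₁ + 2y₂ + 2y₃ + y₄] = 0.5·(-2.280) = -1.14000.

-1.14000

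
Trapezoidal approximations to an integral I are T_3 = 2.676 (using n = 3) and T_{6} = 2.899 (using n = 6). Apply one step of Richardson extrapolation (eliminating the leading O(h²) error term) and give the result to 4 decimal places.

R = (4·T_{6} − T_3) / 3 = (4·2.899 − 2.676)/3 = (8.920)/3 = 2.9733.

2.9733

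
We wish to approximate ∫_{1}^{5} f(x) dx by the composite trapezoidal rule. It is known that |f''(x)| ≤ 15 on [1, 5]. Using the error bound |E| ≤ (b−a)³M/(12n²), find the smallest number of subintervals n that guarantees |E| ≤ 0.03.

52

Need 960/(12n²) ≤ 0.03.
n² ≥ 960/(12·0.03) = 2666.67 ⇒ n ≥ 51.6398, so the smallest n is 52.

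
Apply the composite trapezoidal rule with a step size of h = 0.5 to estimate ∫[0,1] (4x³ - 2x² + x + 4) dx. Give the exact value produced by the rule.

h = (1 − 0)/2 = 0.5.
Nodes x₀,…,x₂ = 0, 0.5, 1.
f(x) = 4x³ - 2x² + x + 4: f₀=4, f₁=4.5, f₂=7.
(h/2)·[f₀ + 2f₁ + f₂] = 0.25·(20) = 5.

5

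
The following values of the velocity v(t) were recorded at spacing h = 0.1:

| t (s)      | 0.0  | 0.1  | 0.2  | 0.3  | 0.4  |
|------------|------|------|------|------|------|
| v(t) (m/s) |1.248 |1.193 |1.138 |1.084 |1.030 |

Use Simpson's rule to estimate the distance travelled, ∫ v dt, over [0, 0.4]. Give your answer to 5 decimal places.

h = 0.1, n = 4.
(h/3)·[y₀ + 4y₁ + 2y₂ + 4y₃ + y₄] = 0.033333·(13.662) = 0.45540.

0.45540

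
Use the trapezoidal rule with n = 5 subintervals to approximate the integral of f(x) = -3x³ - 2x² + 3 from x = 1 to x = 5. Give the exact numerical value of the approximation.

h = (5 − 1)/5 = 0.8.
Nodes x₀,…,x₅ = 1, 1.8, 2.6, 3.4, 4.2, 5.
f(x) = -3x³ - 2x² + 3: f₀=-2, f₁=-20.976, f₂=-63.248, f₃=-138.032, f₄=-254.544, f₅=-422.
(h/2)·[f₀ + 2f₁ + 2f₂ + 2f₃ + 2f₄ + f₅] = 0.4·(-1377.6) = -551.04.

-551.04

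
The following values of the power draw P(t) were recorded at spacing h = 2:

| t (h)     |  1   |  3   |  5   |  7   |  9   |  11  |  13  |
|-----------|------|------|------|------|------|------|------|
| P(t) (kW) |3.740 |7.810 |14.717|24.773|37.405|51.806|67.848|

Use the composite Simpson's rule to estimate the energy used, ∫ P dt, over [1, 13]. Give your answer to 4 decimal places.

h = 2, n = 6.
(h/3)·[y₀ + 4y₁ + 2y₂ + 4y₃ + 2y₄ + 4y₅ + y₆] = 0.666667·(513.388) = 342.2587.

342.2587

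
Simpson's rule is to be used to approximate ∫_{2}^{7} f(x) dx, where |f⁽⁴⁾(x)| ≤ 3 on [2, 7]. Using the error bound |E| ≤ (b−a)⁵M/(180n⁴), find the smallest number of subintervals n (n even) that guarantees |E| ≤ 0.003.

Need 9375/(180n⁴) ≤ 0.003.
n⁴ ≥ 9375/(180·0.003) = 17361.1 ⇒ n ≥ 11.4787, so the smallest even n is 12. (n must be even for Simpson's rule.)

12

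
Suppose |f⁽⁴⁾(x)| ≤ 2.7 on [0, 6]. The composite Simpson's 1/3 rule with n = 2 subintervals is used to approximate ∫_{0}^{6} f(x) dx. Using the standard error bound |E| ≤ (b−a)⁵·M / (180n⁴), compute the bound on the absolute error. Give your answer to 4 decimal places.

7.2900

|E| ≤ (6)⁵·2.7 / (180·2⁴) = 20995.2/2880 = 7.2900.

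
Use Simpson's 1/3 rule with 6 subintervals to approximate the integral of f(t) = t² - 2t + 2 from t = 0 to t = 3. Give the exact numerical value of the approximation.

6

h = (3 − 0)/6 = 0.5.
Nodes t₀,…,t₆ = 0, 0.5, 1, 1.5, 2, 2.5, 3.
f(t) = t² - 2t + 2: f₀=2, f₁=1.25, f₂=1, f₃=1.25, f₄=2, f₅=3.25, f₆=5.
(h/3)·[f₀ + 4f₁ + 2f₂ + 4f₃ + 2f₄ + 4f₅ + f₆] = 0.166667·(36) = 6.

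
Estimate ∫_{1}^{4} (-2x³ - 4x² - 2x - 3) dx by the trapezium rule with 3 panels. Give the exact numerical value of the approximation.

-245

h = (4 − 1)/3 = 1.
Nodes x₀,…,x₃ = 1, 2, 3, 4.
f(x) = -2x³ - 4x² - 2x - 3: f₀=-11, f₁=-39, f₂=-99, f₃=-203.
(h/2)·[f₀ + 2f₁ + 2f₂ + f₃] = 0.5·(-490) = -245.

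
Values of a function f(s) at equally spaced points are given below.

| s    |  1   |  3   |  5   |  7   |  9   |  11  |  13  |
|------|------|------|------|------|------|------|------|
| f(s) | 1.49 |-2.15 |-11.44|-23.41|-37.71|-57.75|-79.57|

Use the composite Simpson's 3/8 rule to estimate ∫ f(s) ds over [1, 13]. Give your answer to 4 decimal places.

-339.0375

h = 2, n = 6.
(3h/8)·[y₀ + 3y₁ + 3y₂ + 2y₃ + 3y₄ + 3y₅ + y₆] = 0.75·(-452.05) = -339.0375.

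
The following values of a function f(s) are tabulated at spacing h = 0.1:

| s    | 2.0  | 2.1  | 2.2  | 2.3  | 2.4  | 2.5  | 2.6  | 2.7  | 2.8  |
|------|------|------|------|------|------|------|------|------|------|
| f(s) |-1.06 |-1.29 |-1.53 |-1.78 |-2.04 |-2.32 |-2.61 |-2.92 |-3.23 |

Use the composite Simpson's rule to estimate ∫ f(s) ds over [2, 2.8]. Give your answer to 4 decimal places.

h = 0.1, n = 8.
(h/3)·[y₀ + 4y₁ + 2y₂ + 4y₃ + 2y₄ + 4y₅ + 2y₆ + 4y₇ + y₈] = 0.033333·(-49.89) = -1.6630.

-1.6630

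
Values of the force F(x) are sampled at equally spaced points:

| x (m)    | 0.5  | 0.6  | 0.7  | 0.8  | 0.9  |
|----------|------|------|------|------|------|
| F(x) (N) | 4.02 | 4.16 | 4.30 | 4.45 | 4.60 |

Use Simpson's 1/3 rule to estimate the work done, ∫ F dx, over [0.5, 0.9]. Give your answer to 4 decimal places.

h = 0.1, n = 4.
(h/3)·[y₀ + 4y₁ + 2y₂ + 4y₃ + y₄] = 0.033333·(51.66) = 1.7220.

1.7220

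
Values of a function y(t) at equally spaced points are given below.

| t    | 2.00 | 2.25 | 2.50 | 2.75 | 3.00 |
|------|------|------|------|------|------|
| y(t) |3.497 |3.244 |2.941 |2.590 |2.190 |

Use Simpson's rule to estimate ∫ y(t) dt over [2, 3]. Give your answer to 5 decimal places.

h = 0.25, n = 4.
(h/3)·[y₀ + 4y₁ + 2y₂ + 4y₃ + y₄] = 0.083333·(34.905) = 2.90875.

2.90875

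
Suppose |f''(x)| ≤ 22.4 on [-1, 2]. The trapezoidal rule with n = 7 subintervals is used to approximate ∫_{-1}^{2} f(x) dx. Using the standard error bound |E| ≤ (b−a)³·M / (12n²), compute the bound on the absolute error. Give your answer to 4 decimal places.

|E| ≤ (3)³·22.4 / (12·7²) = 604.8/588 = 1.0286.

1.0286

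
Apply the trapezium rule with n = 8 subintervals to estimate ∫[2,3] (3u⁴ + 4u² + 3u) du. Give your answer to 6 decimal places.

159.740601

h = (3 − 2)/8 = 0.125.
Nodes u₀,…,u₈ = 2, 2.125, 2.25, 2.375, 2.5, 2.625, 2.75, 2.875, 3.
f(u) = 3u⁴ + 4u² + 3u: f₀=70, f₁=85.610107421875, f₂=103.88671875, f₃=125.137451171875, f₄=149.6875, f₅=177.879638671875, f₆=210.07421875, f₇=246.649169921875, f₈=288.
(h/2)·[f₀ + 2f₁ + 2f₂ + 2f₃ + 2f₄ + 2f₅ + 2f₆ + 2f₇ + f₈] = 0.0625·(2555.849609375) = 159.740601.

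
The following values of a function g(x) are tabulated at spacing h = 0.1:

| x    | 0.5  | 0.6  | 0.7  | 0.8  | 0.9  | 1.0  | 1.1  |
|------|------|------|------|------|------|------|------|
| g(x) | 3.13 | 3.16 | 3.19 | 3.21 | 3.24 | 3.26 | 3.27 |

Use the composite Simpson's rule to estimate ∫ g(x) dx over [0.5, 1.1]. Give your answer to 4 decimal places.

h = 0.1, n = 6.
(h/3)·[y₀ + 4y₁ + 2y₂ + 4y₃ + 2y₄ + 4y₅ + y₆] = 0.033333·(57.78) = 1.9260.

1.9260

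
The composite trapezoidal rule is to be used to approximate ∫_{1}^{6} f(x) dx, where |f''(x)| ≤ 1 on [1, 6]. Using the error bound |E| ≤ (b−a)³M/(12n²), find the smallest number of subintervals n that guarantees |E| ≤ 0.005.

Need 125/(12n²) ≤ 0.005.
n² ≥ 125/(12·0.005) = 2083.33 ⇒ n ≥ 45.6435, so the smallest n is 46.

46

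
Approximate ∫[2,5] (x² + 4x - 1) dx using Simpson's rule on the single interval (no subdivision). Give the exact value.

S = (b−a)/6 · [f(2) + 4f(3.5) + f(5)] = 0.5·[11 + 4·25.25 + 44] = 78.

78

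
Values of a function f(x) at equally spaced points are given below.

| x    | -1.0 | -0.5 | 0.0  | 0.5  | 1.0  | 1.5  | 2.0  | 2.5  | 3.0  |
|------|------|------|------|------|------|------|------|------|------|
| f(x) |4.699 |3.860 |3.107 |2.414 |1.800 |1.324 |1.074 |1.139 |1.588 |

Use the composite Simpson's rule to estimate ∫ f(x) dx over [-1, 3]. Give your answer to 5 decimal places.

h = 0.5, n = 8.
(h/3)·[y₀ + 4y₁ + 2y₂ + 4y₃ + 2y₄ + 4y₅ + 2y₆ + 4y₇ + y₈] = 0.166667·(53.197) = 8.86617.

8.86617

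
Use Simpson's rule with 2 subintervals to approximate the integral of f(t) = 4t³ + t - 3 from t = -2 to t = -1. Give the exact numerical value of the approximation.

h = (-1 − (-2))/2 = 0.5.
Nodes t₀,…,t₂ = -2, -1.5, -1.
f(t) = 4t³ + t - 3: f₀=-37, f₁=-18, f₂=-8.
(h/3)·[f₀ + 4f₁ + f₂] = 0.166667·(-117) = -19.5.

-19.5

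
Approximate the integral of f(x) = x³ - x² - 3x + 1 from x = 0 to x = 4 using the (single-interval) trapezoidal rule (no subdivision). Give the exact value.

T = (b−a)/2 · [f(0) + f(4)] = 2·[1 + 37] = 76.

76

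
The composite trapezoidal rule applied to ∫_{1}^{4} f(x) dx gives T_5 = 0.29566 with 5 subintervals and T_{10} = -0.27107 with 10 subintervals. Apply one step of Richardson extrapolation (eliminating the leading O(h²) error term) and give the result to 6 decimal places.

-0.459980

R = (4·T_{10} − T_5) / 3 = (4·(-0.27107) − 0.29566)/3 = (-1.37994)/3 = -0.459980.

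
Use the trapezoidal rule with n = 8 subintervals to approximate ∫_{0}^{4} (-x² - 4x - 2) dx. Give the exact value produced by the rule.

-61.5

h = (4 − 0)/8 = 0.5.
Nodes x₀,…,x₈ = 0, 0.5, 1, 1.5, 2, 2.5, 3, 3.5, 4.
f(x) = -x² - 4x - 2: f₀=-2, f₁=-4.25, f₂=-7, f₃=-10.25, f₄=-14, f₅=-18.25, f₆=-23, f₇=-28.25, f₈=-34.
(h/2)·[f₀ + 2f₁ + 2f₂ + 2f₃ + 2f₄ + 2f₅ + 2f₆ + 2f₇ + f₈] = 0.25·(-246) = -61.5.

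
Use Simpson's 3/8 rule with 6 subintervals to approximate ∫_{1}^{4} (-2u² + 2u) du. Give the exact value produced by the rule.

h = (4 − 1)/6 = 0.5.
Nodes u₀,…,u₆ = 1, 1.5, 2, 2.5, 3, 3.5, 4.
f(u) = -2u² + 2u: f₀=0, f₁=-1.5, f₂=-4, f₃=-7.5, f₄=-12, f₅=-17.5, f₆=-24.
(3h/8)·[f₀ + 3f₁ + 3f₂ + 2f₃ + 3f₄ + 3f₅ + f₆] = 0.1875·(-144) = -27.

-27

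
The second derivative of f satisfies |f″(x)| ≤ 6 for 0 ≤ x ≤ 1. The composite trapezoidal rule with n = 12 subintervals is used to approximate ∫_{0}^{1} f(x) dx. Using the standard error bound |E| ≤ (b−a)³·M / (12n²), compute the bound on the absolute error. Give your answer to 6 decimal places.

|E| ≤ (1)³·6 / (12·12²) = 6/1728 = 0.003472.

0.003472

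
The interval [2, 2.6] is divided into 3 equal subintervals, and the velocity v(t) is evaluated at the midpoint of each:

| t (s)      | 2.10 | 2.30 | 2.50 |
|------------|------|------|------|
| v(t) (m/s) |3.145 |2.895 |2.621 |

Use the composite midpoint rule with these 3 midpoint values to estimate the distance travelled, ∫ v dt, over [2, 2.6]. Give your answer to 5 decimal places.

h = 0.2, n = 3.
h·[y(m₁) + y(m₂) + y(m₃)] = 0.2·(8.661) = 1.73220.

1.73220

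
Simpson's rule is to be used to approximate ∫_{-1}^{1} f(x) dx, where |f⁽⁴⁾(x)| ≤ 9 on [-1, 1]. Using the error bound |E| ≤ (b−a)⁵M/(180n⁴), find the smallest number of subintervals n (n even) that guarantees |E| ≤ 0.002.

6

Need 288/(180n⁴) ≤ 0.002.
n⁴ ≥ 288/(180·0.002) = 800 ⇒ n ≥ 5.3183, so the smallest even n is 6. (n must be even for Simpson's rule.)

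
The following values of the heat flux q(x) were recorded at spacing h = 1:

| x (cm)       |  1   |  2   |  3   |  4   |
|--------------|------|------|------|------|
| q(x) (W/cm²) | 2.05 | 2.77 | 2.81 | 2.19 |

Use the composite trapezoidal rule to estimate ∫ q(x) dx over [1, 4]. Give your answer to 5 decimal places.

7.70000

h = 1, n = 3.
(h/2)·[y₀ + 2y₁ + 2y₂ + y₃] = 0.5·(15.40) = 7.70000.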